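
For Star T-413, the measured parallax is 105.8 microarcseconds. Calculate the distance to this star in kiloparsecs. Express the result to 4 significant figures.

9.452 kpc

p = 105.8 microarcseconds = 0.0001058 arcsec.
d = 1/p = 1/0.0001058 = 9451.8 pc.
= 9.4518 kpc.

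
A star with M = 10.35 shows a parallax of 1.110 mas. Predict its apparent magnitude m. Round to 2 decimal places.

d = 1/p = 1/0.001110″ = 900.9 pc.
m − M = 5 log₁₀ d − 5 = 5 log₁₀(900.9) − 5 = 14.7734 − 5 = 9.7734.
m = M + (m − M) = 10.35 + 9.7734 = 20.12.

m = 20.12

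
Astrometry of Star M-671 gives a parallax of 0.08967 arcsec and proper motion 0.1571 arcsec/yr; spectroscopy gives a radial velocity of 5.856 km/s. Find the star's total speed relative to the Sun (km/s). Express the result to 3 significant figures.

10.2 km/s

d = 1/p = 1/0.08967″ = 11.152 pc.
v_t = 4.740 μ d = 4.740 × 0.1571 × 11.152 = 8.3044 km/s.
v = √(v_r² + v_t²) = √(5.856² + 8.3044²) = √103.256 = 10.161 km/s.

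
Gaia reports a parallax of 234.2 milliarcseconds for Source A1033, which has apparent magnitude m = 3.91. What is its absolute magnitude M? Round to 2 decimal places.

d = 1/p = 1/0.2342″ = 4.2699 pc.
m − M = 5 log₁₀(4.2699) − 5 = 3.1521 − 5 = -1.8479.
M = m − (m − M) = 3.91 − (-1.8479) = 5.76.

M = 5.76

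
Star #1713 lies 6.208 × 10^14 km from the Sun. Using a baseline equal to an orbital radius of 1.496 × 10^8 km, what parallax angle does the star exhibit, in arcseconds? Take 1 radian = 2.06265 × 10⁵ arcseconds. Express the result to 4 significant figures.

0.04971 arcsec

θ ≈ B/d = (1.496 × 10^8) / (6.208 × 10^14) = 2.4098 × 10^-7 rad.
In arcseconds: 2.4098 × 10^-7 × 206265 = 0.049706″.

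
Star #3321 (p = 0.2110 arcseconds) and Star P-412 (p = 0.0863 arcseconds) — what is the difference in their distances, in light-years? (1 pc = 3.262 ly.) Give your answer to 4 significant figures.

22.34 ly

d_A = 1/0.2110″ = 4.7393 pc; d_B = 1/0.08630″ = 11.587 pc.
|d_B − d_A| = |11.587 − 4.7393| = 6.8477 pc = 6.8477 × 3.262 ly = 22.337 ly.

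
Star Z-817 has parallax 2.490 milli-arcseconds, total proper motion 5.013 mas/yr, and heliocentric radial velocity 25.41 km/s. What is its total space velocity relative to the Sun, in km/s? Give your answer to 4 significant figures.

d = 1/p = 1/0.002490″ = 401.61 pc.
μ = 5.013 mas/yr = 0.005013 ″/yr.
v_t = 4.740 μ d = 4.740 × 0.005013 × 401.61 = 9.5429 km/s.
v = √(v_r² + v_t²) = √(25.41² + 9.5429²) = √736.735 = 27.143 km/s.

27.14 km/s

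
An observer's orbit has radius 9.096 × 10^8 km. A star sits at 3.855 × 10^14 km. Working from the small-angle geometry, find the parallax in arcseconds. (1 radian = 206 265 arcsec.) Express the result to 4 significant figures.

θ ≈ B/d = (9.096 × 10^8) / (3.855 × 10^14) = 2.3595 × 10^-6 rad.
In arcseconds: 2.3595 × 10^-6 × 206265 = 0.48668″.

0.4867 arcsec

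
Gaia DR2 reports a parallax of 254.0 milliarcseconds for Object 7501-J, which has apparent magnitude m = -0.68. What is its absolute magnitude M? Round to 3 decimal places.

M = 1.344

d = 1/p = 1/0.2540″ = 3.937 pc.
m − M = 5 log₁₀(3.937) − 5 = 2.9758 − 5 = -2.0242.
M = m − (m − M) = -0.68 − (-2.0242) = 1.344.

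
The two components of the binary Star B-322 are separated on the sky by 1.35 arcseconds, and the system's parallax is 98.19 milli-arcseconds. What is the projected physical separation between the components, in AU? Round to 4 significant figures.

13.75 AU

d = 1/p = 1/0.09819″ = 10.184 pc.
At distance d (pc), an angle of θ arcsec spans θ·d AU: s = 1.35 × 10.184 = 13.748 AU.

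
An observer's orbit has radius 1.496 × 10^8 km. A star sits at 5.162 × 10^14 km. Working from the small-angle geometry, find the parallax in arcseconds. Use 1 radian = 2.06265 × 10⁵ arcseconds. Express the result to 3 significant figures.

0.0598 arcsec

θ ≈ B/d = (1.496 × 10^8) / (5.162 × 10^14) = 2.8981 × 10^-7 rad.
In arcseconds: 2.8981 × 10^-7 × 206265 = 0.059778″.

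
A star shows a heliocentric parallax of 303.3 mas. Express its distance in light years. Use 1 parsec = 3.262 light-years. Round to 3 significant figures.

10.8 light years

p = 303.3 mas = 0.3033 arcsec.
d = 1/p = 1/0.3033 = 3.2971 pc.
In light-years: 3.2971 × 3.262 = 10.755 ly.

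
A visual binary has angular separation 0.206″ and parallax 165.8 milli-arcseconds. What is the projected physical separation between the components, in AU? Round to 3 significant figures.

1.24 AU

d = 1/p = 1/0.1658″ = 6.0314 pc.
At distance d (pc), an angle of θ arcsec spans θ·d AU: s = 0.206 × 6.0314 = 1.2425 AU.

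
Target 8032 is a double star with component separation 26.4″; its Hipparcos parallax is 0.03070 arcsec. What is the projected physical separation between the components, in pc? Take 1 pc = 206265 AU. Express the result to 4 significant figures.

d = 1/p = 1/0.03070″ = 32.573 pc.
At distance d (pc), an angle of θ arcsec spans θ·d AU: s = 26.4 × 32.573 = 859.93 AU.
= 859.93 / 206265 = 0.0041691 pc.

0.004169 pc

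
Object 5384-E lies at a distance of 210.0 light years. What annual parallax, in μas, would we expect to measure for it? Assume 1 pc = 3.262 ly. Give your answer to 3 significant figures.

d = 210.0 ly ÷ 3.262 = 64.378 pc.
p = 1/d = 1/64.378 = 0.015533 arcsec.
= 0.015533 × 10⁶ = 15533 μas.

15500 μas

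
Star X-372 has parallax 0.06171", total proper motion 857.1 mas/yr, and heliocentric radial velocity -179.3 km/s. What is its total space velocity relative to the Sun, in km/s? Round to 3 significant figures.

191 km/s

d = 1/p = 1/0.06171″ = 16.205 pc.
μ = 857.1 mas/yr = 0.8571 ″/yr.
v_t = 4.740 μ d = 4.740 × 0.8571 × 16.205 = 65.835 km/s.
v = √(v_r² + v_t²) = √((-179.3)² + 65.835²) = √36482.7 = 191 km/s.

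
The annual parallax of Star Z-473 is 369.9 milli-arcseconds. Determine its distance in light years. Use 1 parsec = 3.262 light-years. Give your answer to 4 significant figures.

p = 369.9 milli-arcseconds = 0.3699 arcsec.
d = 1/p = 1/0.3699 = 2.7034 pc.
In light-years: 2.7034 × 3.262 = 8.8185 ly.

8.819 light years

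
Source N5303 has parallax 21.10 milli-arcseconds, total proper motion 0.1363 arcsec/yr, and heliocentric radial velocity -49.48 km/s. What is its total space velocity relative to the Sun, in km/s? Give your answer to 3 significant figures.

58.2 km/s

d = 1/p = 1/0.02110″ = 47.393 pc.
v_t = 4.740 μ d = 4.740 × 0.1363 × 47.393 = 30.619 km/s.
v = √(v_r² + v_t²) = √((-49.48)² + 30.619²) = √3385.79 = 58.188 km/s.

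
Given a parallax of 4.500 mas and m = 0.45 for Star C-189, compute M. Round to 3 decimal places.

d = 1/p = 1/0.004500″ = 222.22 pc.
m − M = 5 log₁₀(222.22) − 5 = 11.7339 − 5 = 6.7339.
M = m − (m − M) = 0.45 − 6.7339 = -6.284.

M = -6.284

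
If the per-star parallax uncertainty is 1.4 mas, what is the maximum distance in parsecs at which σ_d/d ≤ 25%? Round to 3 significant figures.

179 pc

σ_d/d = σ_p/p, so the condition is σ_p/p ≤ 0.25, i.e. p ≥ σ_p/0.25.
p_min = 1.4/0.25 = 5.6 mas = 0.0056 arcsec.
d_max = 1/p_min = 1/0.0056 = 178.57 pc.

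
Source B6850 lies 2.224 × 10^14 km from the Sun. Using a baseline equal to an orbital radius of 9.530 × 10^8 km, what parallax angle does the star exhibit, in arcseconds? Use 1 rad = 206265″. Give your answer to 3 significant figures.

0.884 arcsec

θ ≈ B/d = (9.530 × 10^8) / (2.224 × 10^14) = 4.2851 × 10^-6 rad.
In arcseconds: 4.2851 × 10^-6 × 206265 = 0.88387″.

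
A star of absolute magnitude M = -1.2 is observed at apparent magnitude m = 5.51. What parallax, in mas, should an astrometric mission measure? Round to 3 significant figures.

m − M = 5.51 − (-1.2) = 6.71.
d = 10^((m−M)/5 + 1) = 10^2.342 = 219.79 pc.
p = 1/d = 1/219.79 = 0.0045498 arcsec = 4.5498 mas.

4.55 mas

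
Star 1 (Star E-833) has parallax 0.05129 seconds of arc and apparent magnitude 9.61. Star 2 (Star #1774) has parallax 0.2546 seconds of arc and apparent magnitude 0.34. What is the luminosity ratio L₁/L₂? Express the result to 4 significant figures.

L₁/L₂ = 0.004827

d₁ = 1/p₁ = 1/0.05129″ = 19.497 pc; d₂ = 1/p₂ = 1/0.2546″ = 3.9277 pc.
M₁ = m₁ − 5 log₁₀ d₁ + 5 = 9.61 − 6.4498 + 5 = 8.1602.
M₂ = 0.34 − 2.9707 + 5 = 2.3693.
L₁/L₂ = 10^(0.4(M₂ − M₁)) = 10^(0.4 × (-5.7909)) = 10^(-2.31636) = 0.0048266.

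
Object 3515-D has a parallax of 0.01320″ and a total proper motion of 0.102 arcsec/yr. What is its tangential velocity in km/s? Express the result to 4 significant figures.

d = 1/p = 1/0.01320″ = 75.758 pc.
v_t = 4.74 × μ × d = 4.74 × 0.102 × 75.758 = 36.627 km/s.

36.63 km/s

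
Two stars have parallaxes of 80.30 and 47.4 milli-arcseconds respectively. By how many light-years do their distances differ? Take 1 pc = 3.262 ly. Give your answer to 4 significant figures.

28.20 ly

d_A = 1/0.08030″ = 12.453 pc; d_B = 1/0.04740″ = 21.097 pc.
|d_B − d_A| = |21.097 − 12.453| = 8.644 pc = 8.644 × 3.262 ly = 28.197 ly.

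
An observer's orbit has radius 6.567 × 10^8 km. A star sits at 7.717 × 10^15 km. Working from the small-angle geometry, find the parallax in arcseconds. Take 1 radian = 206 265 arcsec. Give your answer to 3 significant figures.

θ ≈ B/d = (6.567 × 10^8) / (7.717 × 10^15) = 8.5098 × 10^-8 rad.
In arcseconds: 8.5098 × 10^-8 × 206265 = 0.017553″.

0.0176 arcsec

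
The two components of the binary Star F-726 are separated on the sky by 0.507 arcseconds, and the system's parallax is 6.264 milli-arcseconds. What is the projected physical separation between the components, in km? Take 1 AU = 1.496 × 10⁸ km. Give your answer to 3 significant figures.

d = 1/p = 1/0.006264″ = 159.64 pc.
At distance d (pc), an angle of θ arcsec spans θ·d AU: s = 0.507 × 159.64 = 80.937 AU.
= 80.937 × 1.496 × 10⁸ km = 1.2108 × 10^10 km.

1.21 × 10^10 km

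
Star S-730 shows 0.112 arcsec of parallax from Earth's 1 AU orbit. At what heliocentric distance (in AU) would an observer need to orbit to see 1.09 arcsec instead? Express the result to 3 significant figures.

9.73 AU

Parallax scales linearly with baseline: p ∝ B, so B = p_target / p_Earth × 1 AU.
B = 1.09 / 0.112 = 9.7321 AU.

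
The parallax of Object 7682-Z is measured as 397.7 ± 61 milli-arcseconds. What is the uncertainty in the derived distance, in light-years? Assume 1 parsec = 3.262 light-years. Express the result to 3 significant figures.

d = 1/p, so σ_d = σ_p / p².
σ_d = 0.0610 / (0.3977)² = 0.0610 / 0.15817 = 0.38566 pc = 0.38566 × 3.262 ly = 1.258 ly.

1.26 ly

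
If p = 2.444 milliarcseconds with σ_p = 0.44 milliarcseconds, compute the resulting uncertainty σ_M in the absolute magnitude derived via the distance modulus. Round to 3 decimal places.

M = m − 5 log₁₀ d + 5 = m + 5 log₁₀ p + 5, so ∂M/∂p = 5/(p ln 10).
σ_M = (5/ln 10) · (σ_p/p) = 2.1715 × 0.44/2.444 = 2.1715 × 0.18003 = 0.39094.

σ_M = 0.391 mag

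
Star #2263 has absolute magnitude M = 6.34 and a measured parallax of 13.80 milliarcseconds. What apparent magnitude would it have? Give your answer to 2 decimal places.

d = 1/p = 1/0.01380″ = 72.464 pc.
m − M = 5 log₁₀ d − 5 = 5 log₁₀(72.464) − 5 = 9.3006 − 5 = 4.3006.
m = M + (m − M) = 6.34 + 4.3006 = 10.64.

m = 10.64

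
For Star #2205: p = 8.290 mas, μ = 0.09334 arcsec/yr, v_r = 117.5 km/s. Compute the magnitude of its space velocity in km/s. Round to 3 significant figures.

d = 1/p = 1/0.008290″ = 120.63 pc.
v_t = 4.740 μ d = 4.740 × 0.09334 × 120.63 = 53.371 km/s.
v = √(v_r² + v_t²) = √(117.5² + 53.371²) = √16654.7 = 129.05 km/s.

129 km/s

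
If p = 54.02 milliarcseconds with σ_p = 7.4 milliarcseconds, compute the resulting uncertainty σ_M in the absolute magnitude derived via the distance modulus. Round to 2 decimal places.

σ_M = 0.30 mag

M = m − 5 log₁₀ d + 5 = m + 5 log₁₀ p + 5, so ∂M/∂p = 5/(p ln 10).
σ_M = (5/ln 10) · (σ_p/p) = 2.1715 × 7.4/54.02 = 2.1715 × 0.13699 = 0.29747.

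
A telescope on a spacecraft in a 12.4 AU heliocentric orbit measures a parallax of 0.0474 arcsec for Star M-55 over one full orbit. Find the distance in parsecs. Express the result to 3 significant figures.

262 pc

With baseline B (in AU) and parallax p (in arcsec), d = B/p parsecs.
d = 12.4 / 0.0474 = 261.6 pc.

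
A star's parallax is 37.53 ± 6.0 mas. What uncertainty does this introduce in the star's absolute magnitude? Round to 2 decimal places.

M = m − 5 log₁₀ d + 5 = m + 5 log₁₀ p + 5, so ∂M/∂p = 5/(p ln 10).
σ_M = (5/ln 10) · (σ_p/p) = 2.1715 × 6.0/37.53 = 2.1715 × 0.15987 = 0.34716.

σ_M = 0.35 mag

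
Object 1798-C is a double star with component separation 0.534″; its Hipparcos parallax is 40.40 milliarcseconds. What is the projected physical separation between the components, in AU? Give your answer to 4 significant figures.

d = 1/p = 1/0.04040″ = 24.752 pc.
At distance d (pc), an angle of θ arcsec spans θ·d AU: s = 0.534 × 24.752 = 13.218 AU.

13.22 AU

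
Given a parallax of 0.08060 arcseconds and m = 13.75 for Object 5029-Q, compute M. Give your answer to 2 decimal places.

M = 13.28

d = 1/p = 1/0.08060″ = 12.407 pc.
m − M = 5 log₁₀(12.407) − 5 = 5.4683 − 5 = 0.4683.
M = m − (m − M) = 13.75 − 0.4683 = 13.28.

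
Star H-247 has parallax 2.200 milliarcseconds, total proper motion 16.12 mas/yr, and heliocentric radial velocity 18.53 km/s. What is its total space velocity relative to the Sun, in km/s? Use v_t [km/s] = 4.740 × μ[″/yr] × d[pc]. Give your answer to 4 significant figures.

d = 1/p = 1/0.002200″ = 454.55 pc.
μ = 16.12 mas/yr = 0.01612 ″/yr.
v_t = 4.740 μ d = 4.740 × 0.01612 × 454.55 = 34.732 km/s.
v = √(v_r² + v_t²) = √(18.53² + 34.732²) = √1549.67 = 39.366 km/s.

39.37 km/s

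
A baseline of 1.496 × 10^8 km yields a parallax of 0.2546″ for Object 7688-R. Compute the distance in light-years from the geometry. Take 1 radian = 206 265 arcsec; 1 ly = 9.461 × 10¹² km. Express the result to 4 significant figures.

12.81 ly

θ = 0.2546″ = 0.2546/206265 = 1.2343 × 10^-6 rad.
d = B/θ = (1.496 × 10^8) / (1.2343 × 10^-6) = 1.2120 × 10^14 km = (1.2120 × 10^14) / (9.461 × 10^12) ly = 12.81 ly.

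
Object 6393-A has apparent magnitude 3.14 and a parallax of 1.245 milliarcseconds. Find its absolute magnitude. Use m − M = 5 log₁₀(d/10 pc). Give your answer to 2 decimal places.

M = -6.38

d = 1/p = 1/0.001245″ = 803.21 pc.
m − M = 5 log₁₀(803.21) − 5 = 14.5241 − 5 = 9.5241.
M = m − (m − M) = 3.14 − 9.5241 = -6.38.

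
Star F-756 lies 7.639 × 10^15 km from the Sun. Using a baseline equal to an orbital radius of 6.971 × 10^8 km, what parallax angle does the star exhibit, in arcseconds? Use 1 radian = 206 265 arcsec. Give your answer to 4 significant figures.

0.01882 arcsec

θ ≈ B/d = (6.971 × 10^8) / (7.639 × 10^15) = 9.1255 × 10^-8 rad.
In arcseconds: 9.1255 × 10^-8 × 206265 = 0.018823″.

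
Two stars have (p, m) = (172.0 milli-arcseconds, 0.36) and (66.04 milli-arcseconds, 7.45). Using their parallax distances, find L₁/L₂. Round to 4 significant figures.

d₁ = 1/p₁ = 1/0.1720″ = 5.814 pc; d₂ = 1/p₂ = 1/0.06604″ = 15.142 pc.
M₁ = m₁ − 5 log₁₀ d₁ + 5 = 0.36 − 3.8224 + 5 = 1.5376.
M₂ = 7.45 − 5.9009 + 5 = 6.5491.
L₁/L₂ = 10^(0.4(M₂ − M₁)) = 10^(0.4 × 5.0115) = 10^2.00460 = 101.06.

L₁/L₂ = 101.1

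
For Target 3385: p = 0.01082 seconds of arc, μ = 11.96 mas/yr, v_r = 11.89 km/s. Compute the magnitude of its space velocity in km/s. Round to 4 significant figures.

d = 1/p = 1/0.01082″ = 92.421 pc.
μ = 11.96 mas/yr = 0.01196 ″/yr.
v_t = 4.740 μ d = 4.740 × 0.01196 × 92.421 = 5.2394 km/s.
v = √(v_r² + v_t²) = √(11.89² + 5.2394²) = √168.823 = 12.993 km/s.

12.99 km/s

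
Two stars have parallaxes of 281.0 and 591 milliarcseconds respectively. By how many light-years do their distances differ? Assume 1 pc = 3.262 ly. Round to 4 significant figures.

d_A = 1/0.2810″ = 3.5587 pc; d_B = 1/0.5910″ = 1.692 pc.
|d_B − d_A| = |1.692 − 3.5587| = 1.8667 pc = 1.8667 × 3.262 ly = 6.0892 ly.

6.089 ly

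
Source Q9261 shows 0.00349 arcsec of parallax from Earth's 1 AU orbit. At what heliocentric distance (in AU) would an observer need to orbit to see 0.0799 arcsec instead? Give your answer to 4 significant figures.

22.89 AU

Parallax scales linearly with baseline: p ∝ B, so B = p_target / p_Earth × 1 AU.
B = 0.0799 / 0.00349 = 22.894 AU.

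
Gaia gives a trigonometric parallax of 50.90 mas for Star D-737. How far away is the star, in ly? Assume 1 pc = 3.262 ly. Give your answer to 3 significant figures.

p = 50.90 mas = 0.05090 arcsec.
d = 1/p = 1/0.05090 = 19.646 pc.
In light-years: 19.646 × 3.262 = 64.085 ly.

64.1 ly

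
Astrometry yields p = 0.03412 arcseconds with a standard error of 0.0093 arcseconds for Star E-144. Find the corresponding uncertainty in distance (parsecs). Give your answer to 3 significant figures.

d = 1/p, so σ_d = σ_p / p².
σ_d = 0.00930 / (0.03412)² = 0.00930 / 0.0011642 = 7.9883 pc.

7.99 pc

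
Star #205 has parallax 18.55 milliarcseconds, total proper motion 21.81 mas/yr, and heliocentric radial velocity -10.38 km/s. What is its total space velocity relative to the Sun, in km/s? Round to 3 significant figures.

11.8 km/s

d = 1/p = 1/0.01855″ = 53.908 pc.
μ = 21.81 mas/yr = 0.02181 ″/yr.
v_t = 4.740 μ d = 4.740 × 0.02181 × 53.908 = 5.573 km/s.
v = √(v_r² + v_t²) = √((-10.38)² + 5.573²) = √138.803 = 11.781 km/s.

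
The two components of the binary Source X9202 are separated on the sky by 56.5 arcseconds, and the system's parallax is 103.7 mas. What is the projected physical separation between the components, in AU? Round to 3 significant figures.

d = 1/p = 1/0.1037″ = 9.6432 pc.
At distance d (pc), an angle of θ arcsec spans θ·d AU: s = 56.5 × 9.6432 = 544.84 AU.

545 AU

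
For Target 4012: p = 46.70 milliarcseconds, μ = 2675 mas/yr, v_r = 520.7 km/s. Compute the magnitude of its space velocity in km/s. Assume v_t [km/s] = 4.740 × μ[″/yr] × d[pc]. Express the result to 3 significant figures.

587 km/s

d = 1/p = 1/0.04670″ = 21.413 pc.
μ = 2675 mas/yr = 2.675 ″/yr.
v_t = 4.740 μ d = 4.740 × 2.675 × 21.413 = 271.51 km/s.
v = √(v_r² + v_t²) = √(520.7² + 271.51²) = √344846 = 587.24 km/s.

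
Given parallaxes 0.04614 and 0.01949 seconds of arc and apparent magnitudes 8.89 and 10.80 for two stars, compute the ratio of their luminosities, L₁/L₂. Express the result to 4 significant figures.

L₁/L₂ = 1.036

d₁ = 1/p₁ = 1/0.04614″ = 21.673 pc; d₂ = 1/p₂ = 1/0.01949″ = 51.308 pc.
M₁ = m₁ − 5 log₁₀ d₁ + 5 = 8.89 − 6.6796 + 5 = 7.2104.
M₂ = 10.80 − 8.5509 + 5 = 7.2491.
L₁/L₂ = 10^(0.4(M₂ − M₁)) = 10^(0.4 × 0.0387) = 10^0.01548 = 1.0363.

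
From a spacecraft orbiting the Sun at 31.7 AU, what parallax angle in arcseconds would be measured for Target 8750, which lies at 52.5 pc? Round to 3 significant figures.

0.604 arcsec

p (arcsec) = B (AU) / d (pc).
p = 31.7 / 52.5 = 0.60381 arcsec.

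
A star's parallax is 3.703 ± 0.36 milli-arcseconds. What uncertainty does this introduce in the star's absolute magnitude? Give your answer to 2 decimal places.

M = m − 5 log₁₀ d + 5 = m + 5 log₁₀ p + 5, so ∂M/∂p = 5/(p ln 10).
σ_M = (5/ln 10) · (σ_p/p) = 2.1715 × 0.36/3.703 = 2.1715 × 0.097218 = 0.21111.

σ_M = 0.21 mag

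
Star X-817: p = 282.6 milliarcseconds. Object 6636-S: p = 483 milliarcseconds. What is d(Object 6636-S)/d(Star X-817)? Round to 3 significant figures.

0.585

Since d = 1/p, d_B/d_A = p_A/p_B.
= 282.6 / 483 = 0.58509.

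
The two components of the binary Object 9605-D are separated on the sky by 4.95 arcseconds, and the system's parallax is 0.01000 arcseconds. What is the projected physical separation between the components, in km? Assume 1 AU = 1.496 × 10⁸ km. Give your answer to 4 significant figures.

d = 1/p = 1/0.01000″ = 100 pc.
At distance d (pc), an angle of θ arcsec spans θ·d AU: s = 4.95 × 100 = 495 AU.
= 495 × 1.496 × 10⁸ km = 7.4052 × 10^10 km.

7.405 × 10^10 km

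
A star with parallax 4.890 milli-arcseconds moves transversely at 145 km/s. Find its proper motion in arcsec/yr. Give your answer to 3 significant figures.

0.150 arcsec/yr

d = 1/p = 1/0.004890″ = 204.5 pc.
μ = v_t / (4.74 d) = 145 / (4.74 × 204.5) = 145 / 969.33 = 0.14959 ″/yr.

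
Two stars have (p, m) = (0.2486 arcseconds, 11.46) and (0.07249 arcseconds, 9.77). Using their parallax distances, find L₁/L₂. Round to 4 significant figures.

L₁/L₂ = 0.01793

d₁ = 1/p₁ = 1/0.2486″ = 4.0225 pc; d₂ = 1/p₂ = 1/0.07249″ = 13.795 pc.
M₁ = m₁ − 5 log₁₀ d₁ + 5 = 11.46 − 3.0225 + 5 = 13.4375.
M₂ = 9.77 − 5.6986 + 5 = 9.0714.
L₁/L₂ = 10^(0.4(M₂ − M₁)) = 10^(0.4 × (-4.3661)) = 10^(-1.74644) = 0.017929.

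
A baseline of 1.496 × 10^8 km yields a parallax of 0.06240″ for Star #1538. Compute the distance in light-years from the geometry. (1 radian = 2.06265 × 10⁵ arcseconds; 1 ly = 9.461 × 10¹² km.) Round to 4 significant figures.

52.27 ly

θ = 0.06240″ = 0.06240/206265 = 3.0252 × 10^-7 rad.
d = B/θ = (1.496 × 10^8) / (3.0252 × 10^-7) = 4.9451 × 10^14 km = (4.9451 × 10^14) / (9.461 × 10^12) ly = 52.268 ly.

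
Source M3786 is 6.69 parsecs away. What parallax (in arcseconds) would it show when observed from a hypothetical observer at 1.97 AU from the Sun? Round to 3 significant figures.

0.294 arcsec

p (arcsec) = B (AU) / d (pc).
p = 1.97 / 6.69 = 0.29447 arcsec.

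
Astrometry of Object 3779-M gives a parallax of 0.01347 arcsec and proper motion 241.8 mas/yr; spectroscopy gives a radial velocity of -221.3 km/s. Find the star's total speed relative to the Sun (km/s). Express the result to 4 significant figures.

d = 1/p = 1/0.01347″ = 74.239 pc.
μ = 241.8 mas/yr = 0.2418 ″/yr.
v_t = 4.740 μ d = 4.740 × 0.2418 × 74.239 = 85.088 km/s.
v = √(v_r² + v_t²) = √((-221.3)² + 85.088²) = √56213.7 = 237.09 km/s.

237.1 km/s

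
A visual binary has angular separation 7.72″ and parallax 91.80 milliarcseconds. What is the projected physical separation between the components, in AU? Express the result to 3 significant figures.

84.1 AU

d = 1/p = 1/0.09180″ = 10.893 pc.
At distance d (pc), an angle of θ arcsec spans θ·d AU: s = 7.72 × 10.893 = 84.094 AU.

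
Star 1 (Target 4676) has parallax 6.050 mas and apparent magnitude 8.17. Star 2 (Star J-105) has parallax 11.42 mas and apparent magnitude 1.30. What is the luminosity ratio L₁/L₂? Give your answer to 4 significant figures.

d₁ = 1/p₁ = 1/0.006050″ = 165.29 pc; d₂ = 1/p₂ = 1/0.01142″ = 87.566 pc.
M₁ = m₁ − 5 log₁₀ d₁ + 5 = 8.17 − 11.0912 + 5 = 2.0788.
M₂ = 1.30 − 9.7117 + 5 = -3.4117.
L₁/L₂ = 10^(0.4(M₂ − M₁)) = 10^(0.4 × (-5.4905)) = 10^(-2.19620) = 0.006365.

L₁/L₂ = 0.006365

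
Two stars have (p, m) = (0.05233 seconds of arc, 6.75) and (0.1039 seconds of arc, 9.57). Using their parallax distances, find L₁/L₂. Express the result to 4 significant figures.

L₁/L₂ = 52.93

d₁ = 1/p₁ = 1/0.05233″ = 19.109 pc; d₂ = 1/p₂ = 1/0.1039″ = 9.6246 pc.
M₁ = m₁ − 5 log₁₀ d₁ + 5 = 6.75 − 6.4062 + 5 = 5.3438.
M₂ = 9.57 − 4.9169 + 5 = 9.6531.
L₁/L₂ = 10^(0.4(M₂ − M₁)) = 10^(0.4 × 4.3093) = 10^1.72372 = 52.932.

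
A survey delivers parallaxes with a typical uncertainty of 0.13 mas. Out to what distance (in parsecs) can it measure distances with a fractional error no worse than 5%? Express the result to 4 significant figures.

384.6 pc

σ_d/d = σ_p/p, so the condition is σ_p/p ≤ 0.05, i.e. p ≥ σ_p/0.05.
p_min = 0.13/0.05 = 2.6 mas = 0.0026 arcsec.
d_max = 1/p_min = 1/0.0026 = 384.62 pc.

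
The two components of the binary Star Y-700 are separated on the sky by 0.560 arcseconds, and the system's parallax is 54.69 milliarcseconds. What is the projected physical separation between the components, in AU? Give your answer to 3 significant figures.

d = 1/p = 1/0.05469″ = 18.285 pc.
At distance d (pc), an angle of θ arcsec spans θ·d AU: s = 0.560 × 18.285 = 10.24 AU.

10.2 AU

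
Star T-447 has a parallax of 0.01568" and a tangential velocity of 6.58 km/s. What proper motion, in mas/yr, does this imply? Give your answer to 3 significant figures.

21.8 mas/yr

d = 1/p = 1/0.01568″ = 63.776 pc.
μ = v_t / (4.74 d) = 6.58 / (4.74 × 63.776) = 6.58 / 302.3 = 0.021766 ″/yr = 21.766 mas/yr.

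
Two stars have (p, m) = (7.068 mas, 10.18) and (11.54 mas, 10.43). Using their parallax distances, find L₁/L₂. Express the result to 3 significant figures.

d₁ = 1/p₁ = 1/0.007068″ = 141.48 pc; d₂ = 1/p₂ = 1/0.01154″ = 86.655 pc.
M₁ = m₁ − 5 log₁₀ d₁ + 5 = 10.18 − 10.7535 + 5 = 4.4265.
M₂ = 10.43 − 9.6890 + 5 = 5.7410.
L₁/L₂ = 10^(0.4(M₂ − M₁)) = 10^(0.4 × 1.3145) = 10^0.52580 = 3.3558.

L₁/L₂ = 3.36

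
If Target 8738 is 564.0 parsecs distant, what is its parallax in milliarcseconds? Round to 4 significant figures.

p = 1/d = 1/564 = 0.001773 arcsec.
= 0.001773 × 1000 = 1.773 mas.

1.773 mas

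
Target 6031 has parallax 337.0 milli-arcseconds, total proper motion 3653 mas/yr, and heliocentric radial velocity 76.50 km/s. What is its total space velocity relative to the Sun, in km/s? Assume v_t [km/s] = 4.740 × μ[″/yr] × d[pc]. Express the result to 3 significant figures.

d = 1/p = 1/0.3370″ = 2.9674 pc.
μ = 3653 mas/yr = 3.653 ″/yr.
v_t = 4.740 μ d = 4.740 × 3.653 × 2.9674 = 51.381 km/s.
v = √(v_r² + v_t²) = √(76.50² + 51.381²) = √8492.26 = 92.153 km/s.

92.2 km/s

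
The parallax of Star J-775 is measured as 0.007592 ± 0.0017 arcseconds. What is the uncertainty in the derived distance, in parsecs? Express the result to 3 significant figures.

29.5 pc

d = 1/p, so σ_d = σ_p / p².
σ_d = 0.00170 / (0.007592)² = 0.00170 / 0.000057638 = 29.494 pc.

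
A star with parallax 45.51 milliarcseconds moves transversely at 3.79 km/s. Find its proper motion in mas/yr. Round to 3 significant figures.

d = 1/p = 1/0.04551″ = 21.973 pc.
μ = v_t / (4.74 d) = 3.79 / (4.74 × 21.973) = 3.79 / 104.15 = 0.03639 ″/yr = 36.39 mas/yr.

36.4 mas/yr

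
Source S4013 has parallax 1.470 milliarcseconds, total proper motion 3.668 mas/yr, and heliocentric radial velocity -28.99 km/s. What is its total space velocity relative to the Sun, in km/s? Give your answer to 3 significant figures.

d = 1/p = 1/0.001470″ = 680.27 pc.
μ = 3.668 mas/yr = 0.003668 ″/yr.
v_t = 4.740 μ d = 4.740 × 0.003668 × 680.27 = 11.827 km/s.
v = √(v_r² + v_t²) = √((-28.99)² + 11.827²) = √980.298 = 31.31 km/s.

31.3 km/s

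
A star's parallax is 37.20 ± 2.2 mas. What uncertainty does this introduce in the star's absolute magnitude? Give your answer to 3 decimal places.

M = m − 5 log₁₀ d + 5 = m + 5 log₁₀ p + 5, so ∂M/∂p = 5/(p ln 10).
σ_M = (5/ln 10) · (σ_p/p) = 2.1715 × 2.2/37.20 = 2.1715 × 0.05914 = 0.12842.

σ_M = 0.128 mag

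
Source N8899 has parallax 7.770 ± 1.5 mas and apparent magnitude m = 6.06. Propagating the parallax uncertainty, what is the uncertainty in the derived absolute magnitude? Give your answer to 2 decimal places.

M = m − 5 log₁₀ d + 5 = m + 5 log₁₀ p + 5, so ∂M/∂p = 5/(p ln 10).
σ_M = (5/ln 10) · (σ_p/p) = 2.1715 × 1.5/7.770 = 2.1715 × 0.19305 = 0.41921.

σ_M = 0.42 mag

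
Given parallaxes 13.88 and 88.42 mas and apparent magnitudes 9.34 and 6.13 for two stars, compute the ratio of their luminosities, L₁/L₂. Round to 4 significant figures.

d₁ = 1/p₁ = 1/0.01388″ = 72.046 pc; d₂ = 1/p₂ = 1/0.08842″ = 11.31 pc.
M₁ = m₁ − 5 log₁₀ d₁ + 5 = 9.34 − 9.2880 + 5 = 5.0520.
M₂ = 6.13 − 5.2673 + 5 = 5.8627.
L₁/L₂ = 10^(0.4(M₂ − M₁)) = 10^(0.4 × 0.8107) = 10^0.32428 = 2.11.

L₁/L₂ = 2.110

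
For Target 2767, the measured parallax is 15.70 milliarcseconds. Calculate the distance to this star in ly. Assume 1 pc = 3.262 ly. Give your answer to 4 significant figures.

p = 15.70 milliarcseconds = 0.01570 arcsec.
d = 1/p = 1/0.01570 = 63.694 pc.
In light-years: 63.694 × 3.262 = 207.77 ly.

207.8 ly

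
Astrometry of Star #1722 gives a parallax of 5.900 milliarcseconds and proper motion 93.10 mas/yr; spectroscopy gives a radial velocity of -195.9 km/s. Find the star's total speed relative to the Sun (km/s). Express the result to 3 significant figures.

210 km/s

d = 1/p = 1/0.005900″ = 169.49 pc.
μ = 93.10 mas/yr = 0.09310 ″/yr.
v_t = 4.740 μ d = 4.740 × 0.09310 × 169.49 = 74.795 km/s.
v = √(v_r² + v_t²) = √((-195.9)² + 74.795²) = √43971.1 = 209.69 km/s.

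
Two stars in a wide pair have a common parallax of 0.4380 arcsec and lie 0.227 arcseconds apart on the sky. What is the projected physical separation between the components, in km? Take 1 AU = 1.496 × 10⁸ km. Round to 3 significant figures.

7.75 × 10^7 km

d = 1/p = 1/0.4380″ = 2.2831 pc.
At distance d (pc), an angle of θ arcsec spans θ·d AU: s = 0.227 × 2.2831 = 0.51826 AU.
= 0.51826 × 1.496 × 10⁸ km = 7.7532 × 10^7 km.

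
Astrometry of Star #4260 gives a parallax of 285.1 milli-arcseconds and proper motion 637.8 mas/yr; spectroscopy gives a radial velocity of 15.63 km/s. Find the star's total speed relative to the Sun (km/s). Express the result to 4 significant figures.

d = 1/p = 1/0.2851″ = 3.5075 pc.
μ = 637.8 mas/yr = 0.6378 ″/yr.
v_t = 4.740 μ d = 4.740 × 0.6378 × 3.5075 = 10.604 km/s.
v = √(v_r² + v_t²) = √(15.63² + 10.604²) = √356.742 = 18.888 km/s.

18.89 km/s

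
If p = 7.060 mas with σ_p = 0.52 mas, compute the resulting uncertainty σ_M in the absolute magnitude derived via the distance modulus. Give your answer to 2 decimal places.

σ_M = 0.16 mag

M = m − 5 log₁₀ d + 5 = m + 5 log₁₀ p + 5, so ∂M/∂p = 5/(p ln 10).
σ_M = (5/ln 10) · (σ_p/p) = 2.1715 × 0.52/7.060 = 2.1715 × 0.073654 = 0.15994.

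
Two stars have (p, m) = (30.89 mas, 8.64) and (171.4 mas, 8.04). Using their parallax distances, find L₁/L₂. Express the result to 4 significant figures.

L₁/L₂ = 17.72

d₁ = 1/p₁ = 1/0.03089″ = 32.373 pc; d₂ = 1/p₂ = 1/0.1714″ = 5.8343 pc.
M₁ = m₁ − 5 log₁₀ d₁ + 5 = 8.64 − 7.5509 + 5 = 6.0891.
M₂ = 8.04 − 3.8299 + 5 = 9.2101.
L₁/L₂ = 10^(0.4(M₂ − M₁)) = 10^(0.4 × 3.1210) = 10^1.24840 = 17.717.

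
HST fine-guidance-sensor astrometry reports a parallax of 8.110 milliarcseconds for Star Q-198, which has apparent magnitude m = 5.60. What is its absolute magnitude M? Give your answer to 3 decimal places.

d = 1/p = 1/0.008110″ = 123.3 pc.
m − M = 5 log₁₀(123.3) − 5 = 10.4548 − 5 = 5.4548.
M = m − (m − M) = 5.60 − 5.4548 = 0.145.

M = 0.145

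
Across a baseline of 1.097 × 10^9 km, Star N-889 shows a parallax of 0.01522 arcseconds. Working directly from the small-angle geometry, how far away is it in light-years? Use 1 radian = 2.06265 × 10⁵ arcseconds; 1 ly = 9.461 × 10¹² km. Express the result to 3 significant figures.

θ = 0.01522″ = 0.01522/206265 = 7.3789 × 10^-8 rad.
d = B/θ = (1.097 × 10^9) / (7.3789 × 10^-8) = 1.4867 × 10^16 km = (1.4867 × 10^16) / (9.461 × 10^12) ly = 1571.4 ly.

1570 ly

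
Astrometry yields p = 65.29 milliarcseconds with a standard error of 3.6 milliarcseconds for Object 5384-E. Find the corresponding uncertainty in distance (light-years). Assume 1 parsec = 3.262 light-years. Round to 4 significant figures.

2.755 ly

d = 1/p, so σ_d = σ_p / p².
σ_d = 0.00360 / (0.06529)² = 0.00360 / 0.0042628 = 0.84452 pc = 0.84452 × 3.262 ly = 2.7548 ly.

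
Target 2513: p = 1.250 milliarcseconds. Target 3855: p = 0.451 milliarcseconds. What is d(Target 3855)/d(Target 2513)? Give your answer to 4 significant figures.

2.772

Since d = 1/p, d_B/d_A = p_A/p_B.
= 1.250 / 0.451 = 2.7716.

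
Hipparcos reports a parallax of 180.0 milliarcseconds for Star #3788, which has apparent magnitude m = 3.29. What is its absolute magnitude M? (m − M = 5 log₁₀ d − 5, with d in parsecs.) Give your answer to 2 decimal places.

d = 1/p = 1/0.1800″ = 5.5556 pc.
m − M = 5 log₁₀(5.5556) − 5 = 3.7237 − 5 = -1.2763.
M = m − (m − M) = 3.29 − (-1.2763) = 4.57.

M = 4.57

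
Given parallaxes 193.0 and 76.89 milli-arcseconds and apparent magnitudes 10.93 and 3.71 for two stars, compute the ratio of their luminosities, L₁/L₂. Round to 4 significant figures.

L₁/L₂ = 0.0002054

d₁ = 1/p₁ = 1/0.1930″ = 5.1813 pc; d₂ = 1/p₂ = 1/0.07689″ = 13.006 pc.
M₁ = m₁ − 5 log₁₀ d₁ + 5 = 10.93 − 3.5722 + 5 = 12.3578.
M₂ = 3.71 − 5.5707 + 5 = 3.1393.
L₁/L₂ = 10^(0.4(M₂ − M₁)) = 10^(0.4 × (-9.2185)) = 10^(-3.68740) = 0.0002054.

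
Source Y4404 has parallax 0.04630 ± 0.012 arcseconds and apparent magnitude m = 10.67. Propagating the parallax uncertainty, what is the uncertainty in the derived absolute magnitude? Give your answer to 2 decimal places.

M = m − 5 log₁₀ d + 5 = m + 5 log₁₀ p + 5, so ∂M/∂p = 5/(p ln 10).
σ_M = (5/ln 10) · (σ_p/p) = 2.1715 × 0.012/0.04630 = 2.1715 × 0.25918 = 0.56281.

σ_M = 0.56 mag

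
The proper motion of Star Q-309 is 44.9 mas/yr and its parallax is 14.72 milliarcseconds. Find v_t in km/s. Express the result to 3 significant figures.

14.5 km/s

d = 1/p = 1/0.01472″ = 67.935 pc.
μ = 44.9 mas/yr = 0.0449 ″/yr.
v_t = 4.74 × μ × d = 4.74 × 0.0449 × 67.935 = 14.458 km/s.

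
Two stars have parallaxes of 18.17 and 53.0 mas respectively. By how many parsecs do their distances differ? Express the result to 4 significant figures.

36.17 pc

d_A = 1/0.01817″ = 55.036 pc; d_B = 1/0.05300″ = 18.868 pc.
|d_B − d_A| = |18.868 − 55.036| = 36.168 pc.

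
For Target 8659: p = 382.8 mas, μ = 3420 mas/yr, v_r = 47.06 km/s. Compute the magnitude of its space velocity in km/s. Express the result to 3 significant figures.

63.3 km/s

d = 1/p = 1/0.3828″ = 2.6123 pc.
μ = 3420 mas/yr = 3.420 ″/yr.
v_t = 4.740 μ d = 4.740 × 3.420 × 2.6123 = 42.347 km/s.
v = √(v_r² + v_t²) = √(47.06² + 42.347²) = √4007.91 = 63.308 km/s.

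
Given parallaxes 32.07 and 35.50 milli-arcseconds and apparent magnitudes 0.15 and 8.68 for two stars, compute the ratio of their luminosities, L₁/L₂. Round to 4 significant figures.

L₁/L₂ = 3164

d₁ = 1/p₁ = 1/0.03207″ = 31.182 pc; d₂ = 1/p₂ = 1/0.03550″ = 28.169 pc.
M₁ = m₁ − 5 log₁₀ d₁ + 5 = 0.15 − 7.4695 + 5 = -2.3195.
M₂ = 8.68 − 7.2489 + 5 = 6.4311.
L₁/L₂ = 10^(0.4(M₂ − M₁)) = 10^(0.4 × 8.7506) = 10^3.50024 = 3164.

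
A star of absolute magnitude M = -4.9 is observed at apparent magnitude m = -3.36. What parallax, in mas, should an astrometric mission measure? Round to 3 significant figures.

49.2 mas

m − M = -3.36 − (-4.9) = 1.54.
d = 10^((m−M)/5 + 1) = 10^1.308 = 20.324 pc.
p = 1/d = 1/20.324 = 0.049203 arcsec = 49.203 mas.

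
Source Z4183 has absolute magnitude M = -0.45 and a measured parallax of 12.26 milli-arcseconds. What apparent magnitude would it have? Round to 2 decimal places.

m = 4.11

d = 1/p = 1/0.01226″ = 81.566 pc.
m − M = 5 log₁₀ d − 5 = 5 log₁₀(81.566) − 5 = 9.5575 − 5 = 4.5575.
m = M + (m − M) = -0.45 + 4.5575 = 4.11.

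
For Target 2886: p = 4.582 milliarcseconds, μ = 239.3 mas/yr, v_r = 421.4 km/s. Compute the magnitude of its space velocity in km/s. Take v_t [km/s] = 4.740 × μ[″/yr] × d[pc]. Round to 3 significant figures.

d = 1/p = 1/0.004582″ = 218.25 pc.
μ = 239.3 mas/yr = 0.2393 ″/yr.
v_t = 4.740 μ d = 4.740 × 0.2393 × 218.25 = 247.56 km/s.
v = √(v_r² + v_t²) = √(421.4² + 247.56²) = √238864 = 488.74 km/s.

489 km/s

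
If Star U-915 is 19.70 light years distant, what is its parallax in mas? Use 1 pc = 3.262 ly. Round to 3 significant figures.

166 mas

d = 19.70 ly ÷ 3.262 = 6.0392 pc.
p = 1/d = 1/6.0392 = 0.16558 arcsec.
= 0.16558 × 1000 = 165.58 mas.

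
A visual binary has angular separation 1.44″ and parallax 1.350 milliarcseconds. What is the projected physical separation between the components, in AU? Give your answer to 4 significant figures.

1067 AU

d = 1/p = 1/0.001350″ = 740.74 pc.
At distance d (pc), an angle of θ arcsec spans θ·d AU: s = 1.44 × 740.74 = 1066.7 AU.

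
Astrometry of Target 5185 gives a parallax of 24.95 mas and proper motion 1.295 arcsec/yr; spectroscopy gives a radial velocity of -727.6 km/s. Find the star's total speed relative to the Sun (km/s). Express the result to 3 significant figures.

d = 1/p = 1/0.02495″ = 40.08 pc.
v_t = 4.740 μ d = 4.740 × 1.295 × 40.08 = 246.02 km/s.
v = √(v_r² + v_t²) = √((-727.6)² + 246.02²) = √589928 = 768.07 km/s.

768 km/s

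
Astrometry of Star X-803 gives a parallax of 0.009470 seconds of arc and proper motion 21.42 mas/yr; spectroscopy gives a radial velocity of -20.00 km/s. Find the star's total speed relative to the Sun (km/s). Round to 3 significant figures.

22.7 km/s

d = 1/p = 1/0.009470″ = 105.6 pc.
μ = 21.42 mas/yr = 0.02142 ″/yr.
v_t = 4.740 μ d = 4.740 × 0.02142 × 105.6 = 10.722 km/s.
v = √(v_r² + v_t²) = √((-20.00)² + 10.722²) = √514.961 = 22.693 km/s.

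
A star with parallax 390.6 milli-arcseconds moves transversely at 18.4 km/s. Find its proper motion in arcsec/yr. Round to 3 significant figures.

d = 1/p = 1/0.3906″ = 2.5602 pc.
μ = v_t / (4.74 d) = 18.4 / (4.74 × 2.5602) = 18.4 / 12.135 = 1.5163 ″/yr.

1.52 arcsec/yr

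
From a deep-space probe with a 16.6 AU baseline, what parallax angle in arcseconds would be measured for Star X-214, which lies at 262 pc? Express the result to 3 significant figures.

p (arcsec) = B (AU) / d (pc).
p = 16.6 / 262 = 0.063359 arcsec.

0.0634 arcsec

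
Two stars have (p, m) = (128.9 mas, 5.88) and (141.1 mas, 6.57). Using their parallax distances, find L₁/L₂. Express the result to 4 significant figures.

L₁/L₂ = 2.262

d₁ = 1/p₁ = 1/0.1289″ = 7.758 pc; d₂ = 1/p₂ = 1/0.1411″ = 7.0872 pc.
M₁ = m₁ − 5 log₁₀ d₁ + 5 = 5.88 − 4.4487 + 5 = 6.4313.
M₂ = 6.57 − 4.2524 + 5 = 7.3176.
L₁/L₂ = 10^(0.4(M₂ − M₁)) = 10^(0.4 × 0.8863) = 10^0.35452 = 2.2621.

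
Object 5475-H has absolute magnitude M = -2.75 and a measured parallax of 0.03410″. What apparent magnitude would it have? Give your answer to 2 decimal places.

m = -0.41

d = 1/p = 1/0.03410″ = 29.326 pc.
m − M = 5 log₁₀ d − 5 = 5 log₁₀(29.326) − 5 = 7.3363 − 5 = 2.3363.
m = M + (m − M) = -2.75 + 2.3363 = -0.41.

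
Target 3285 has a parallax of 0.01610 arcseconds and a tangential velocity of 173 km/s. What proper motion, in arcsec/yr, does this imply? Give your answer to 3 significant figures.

d = 1/p = 1/0.01610″ = 62.112 pc.
μ = v_t / (4.74 d) = 173 / (4.74 × 62.112) = 173 / 294.41 = 0.58762 ″/yr.

0.588 arcsec/yr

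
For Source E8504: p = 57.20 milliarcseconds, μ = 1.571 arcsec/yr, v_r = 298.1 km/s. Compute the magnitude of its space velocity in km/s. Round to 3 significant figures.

325 km/s

d = 1/p = 1/0.05720″ = 17.483 pc.
v_t = 4.740 μ d = 4.740 × 1.571 × 17.483 = 130.19 km/s.
v = √(v_r² + v_t²) = √(298.1² + 130.19²) = √105813 = 325.29 km/s.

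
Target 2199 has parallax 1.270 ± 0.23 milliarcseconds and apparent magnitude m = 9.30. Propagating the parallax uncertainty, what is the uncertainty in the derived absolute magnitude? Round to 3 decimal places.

σ_M = 0.393 mag

M = m − 5 log₁₀ d + 5 = m + 5 log₁₀ p + 5, so ∂M/∂p = 5/(p ln 10).
σ_M = (5/ln 10) · (σ_p/p) = 2.1715 × 0.23/1.270 = 2.1715 × 0.1811 = 0.39326.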